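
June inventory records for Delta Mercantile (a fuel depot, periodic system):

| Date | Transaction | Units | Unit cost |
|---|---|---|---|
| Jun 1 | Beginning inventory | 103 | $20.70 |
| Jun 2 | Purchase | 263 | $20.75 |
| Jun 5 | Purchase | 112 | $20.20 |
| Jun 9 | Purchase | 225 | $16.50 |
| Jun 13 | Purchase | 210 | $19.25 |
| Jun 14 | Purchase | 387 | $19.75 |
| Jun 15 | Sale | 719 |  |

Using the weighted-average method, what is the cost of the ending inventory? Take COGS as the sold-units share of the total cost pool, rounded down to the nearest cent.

Jun 15, sell 719: 719/1300 × $25,250.00 → $13,965.19
Ending inventory (cost pool remaining) = $11,284.81
Check: goods available $25,250.00 = COGS $13,965.19 + ending $11,284.81

Ending inventory = $11,284.81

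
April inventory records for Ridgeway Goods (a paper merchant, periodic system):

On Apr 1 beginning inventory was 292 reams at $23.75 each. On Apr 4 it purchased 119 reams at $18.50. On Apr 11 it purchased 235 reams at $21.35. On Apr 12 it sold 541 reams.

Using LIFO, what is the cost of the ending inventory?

Apr 12, 541 sold [LIFO — newest first]: 235 @ $21.35 + 119 @ $18.50 + 187 @ $23.75 = $11,660.00
Ending inventory: 105 @ $23.75 = $2,493.75
Check: goods available $14,153.75 = COGS $11,660.00 + ending $2,493.75

Ending inventory = $2,493.75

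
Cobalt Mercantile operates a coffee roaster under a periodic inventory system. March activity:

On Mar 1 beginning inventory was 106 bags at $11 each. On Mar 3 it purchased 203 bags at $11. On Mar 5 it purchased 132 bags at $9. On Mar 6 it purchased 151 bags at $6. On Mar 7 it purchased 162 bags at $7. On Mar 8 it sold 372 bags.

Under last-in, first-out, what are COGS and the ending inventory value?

COGS = $2,571; ending inventory = $4,056

Mar 8, 372 sold [LIFO — newest first]: 162 @ $7 + 151 @ $6 + 59 @ $9 = $2,571
Ending inventory: 106 @ $11 + 203 @ $11 + 73 @ $9 = $4,056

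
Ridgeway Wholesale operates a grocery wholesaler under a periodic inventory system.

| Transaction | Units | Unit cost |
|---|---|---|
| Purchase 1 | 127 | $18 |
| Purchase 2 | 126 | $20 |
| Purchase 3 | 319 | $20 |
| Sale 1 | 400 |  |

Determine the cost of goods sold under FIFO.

Sale 1 (400) [FIFO — oldest first]: 127 @ $18 + 126 @ $20 + 147 @ $20 = $7,746
Ending inventory: 172 @ $20 = $3,440

COGS = $7,746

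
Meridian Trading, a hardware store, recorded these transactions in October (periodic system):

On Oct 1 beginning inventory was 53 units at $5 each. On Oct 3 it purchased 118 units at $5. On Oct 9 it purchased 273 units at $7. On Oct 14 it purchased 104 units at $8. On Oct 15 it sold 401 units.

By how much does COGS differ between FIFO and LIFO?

FIFO COGS: 53 @ $5 + 118 @ $5 + 230 @ $7 = $2,465
LIFO COGS: 104 @ $8 + 273 @ $7 + 24 @ $5 = $2,863
Difference = |$2,465 − $2,863| = $398

$398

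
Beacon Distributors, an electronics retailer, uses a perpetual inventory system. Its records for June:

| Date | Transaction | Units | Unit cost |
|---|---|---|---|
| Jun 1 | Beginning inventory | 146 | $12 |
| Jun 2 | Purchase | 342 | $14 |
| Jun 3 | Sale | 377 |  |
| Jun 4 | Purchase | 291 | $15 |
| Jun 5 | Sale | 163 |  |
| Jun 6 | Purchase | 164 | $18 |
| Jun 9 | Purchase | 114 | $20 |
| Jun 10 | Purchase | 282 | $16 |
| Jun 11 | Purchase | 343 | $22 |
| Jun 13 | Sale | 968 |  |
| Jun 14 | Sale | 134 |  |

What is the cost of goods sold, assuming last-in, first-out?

Jun 3, 377 sold [LIFO — newest first]: 342 @ $14 + 35 @ $12 = $5,208
Jun 5, 163 sold [LIFO — newest first]: 163 @ $15 = $2,445
Jun 13, 968 sold [LIFO — newest first]: 343 @ $22 + 282 @ $16 + 114 @ $20 + 164 @ $18 + 65 @ $15 = $18,265
Jun 14, 134 sold [LIFO — newest first]: 63 @ $15 + 71 @ $12 = $1,797
Total COGS = $5,208 + $2,445 + $18,265 + $1,797 = $27,715
Ending inventory: 40 @ $12 = $480

COGS = $27,715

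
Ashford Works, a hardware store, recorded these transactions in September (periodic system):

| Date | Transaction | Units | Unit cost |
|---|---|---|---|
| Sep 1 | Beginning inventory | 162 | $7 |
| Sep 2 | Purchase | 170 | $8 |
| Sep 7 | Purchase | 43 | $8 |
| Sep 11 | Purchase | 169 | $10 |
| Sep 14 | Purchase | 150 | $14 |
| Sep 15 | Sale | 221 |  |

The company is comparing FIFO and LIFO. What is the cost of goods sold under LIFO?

FIFO COGS: 162 @ $7 + 59 @ $8 = $1,606
LIFO COGS: 150 @ $14 + 71 @ $10 = $2,810

COGS = $2,810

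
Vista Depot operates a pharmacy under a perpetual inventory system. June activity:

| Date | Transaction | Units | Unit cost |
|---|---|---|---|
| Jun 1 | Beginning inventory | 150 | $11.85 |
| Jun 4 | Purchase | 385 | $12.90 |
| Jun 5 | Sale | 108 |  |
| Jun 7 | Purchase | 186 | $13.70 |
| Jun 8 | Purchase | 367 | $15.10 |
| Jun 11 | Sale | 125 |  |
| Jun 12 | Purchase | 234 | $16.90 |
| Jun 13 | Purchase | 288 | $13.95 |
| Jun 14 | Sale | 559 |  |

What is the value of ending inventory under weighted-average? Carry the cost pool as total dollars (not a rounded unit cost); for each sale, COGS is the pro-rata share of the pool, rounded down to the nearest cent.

Ending inventory = $11,718.30

After Jun 1: 150 on hand, pool $1,777.50 (≈ $11.8500 each)
After Jun 4: 535 on hand, pool $6,744.00 (≈ $12.6056 each)
Jun 5, sell 108: 108/535 × $6,744.00 → $1,361.40
After Jun 7: 613 on hand, pool $7,930.80 (≈ $12.9377 each)
After Jun 8: 980 on hand, pool $13,472.50 (≈ $13.7474 each)
Jun 11, sell 125: 125/980 × $13,472.50 → $1,718.43
After Jun 12: 1089 on hand, pool $15,708.67 (≈ $14.4249 each)
After Jun 13: 1377 on hand, pool $19,726.27 (≈ $14.3255 each)
Jun 14, sell 559: 559/1377 × $19,726.27 → $8,007.97
Total COGS = $1,361.40 + $1,718.43 + $8,007.97 = $11,087.80
Ending inventory (cost pool remaining) = $11,718.30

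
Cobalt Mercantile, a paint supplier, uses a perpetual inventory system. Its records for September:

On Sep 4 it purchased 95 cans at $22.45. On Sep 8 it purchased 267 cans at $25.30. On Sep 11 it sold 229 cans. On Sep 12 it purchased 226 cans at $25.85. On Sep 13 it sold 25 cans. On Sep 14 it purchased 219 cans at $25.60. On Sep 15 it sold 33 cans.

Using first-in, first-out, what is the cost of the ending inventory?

Ending inventory = $13,346.00

Sep 11, 229 sold [FIFO — oldest first]: 95 @ $22.45 + 134 @ $25.30 = $5,522.95
Sep 13, 25 sold [FIFO — oldest first]: 25 @ $25.30 = $632.50
Sep 15, 33 sold [FIFO — oldest first]: 33 @ $25.30 = $834.90
Total COGS = $5,522.95 + $632.50 + $834.90 = $6,990.35
Ending inventory: 75 @ $25.30 + 226 @ $25.85 + 219 @ $25.60 = $13,346.00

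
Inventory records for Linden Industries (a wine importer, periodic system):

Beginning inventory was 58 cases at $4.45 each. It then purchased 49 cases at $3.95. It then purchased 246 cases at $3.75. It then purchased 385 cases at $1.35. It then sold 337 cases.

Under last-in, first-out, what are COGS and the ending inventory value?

COGS = $454.95; ending inventory = $1,438.95

Sale 1 (337) [LIFO — newest first]: 337 @ $1.35 = $454.95
Ending inventory: 58 @ $4.45 + 49 @ $3.95 + 246 @ $3.75 + 48 @ $1.35 = $1,438.95
Check: goods available $1,893.90 = COGS $454.95 + ending $1,438.95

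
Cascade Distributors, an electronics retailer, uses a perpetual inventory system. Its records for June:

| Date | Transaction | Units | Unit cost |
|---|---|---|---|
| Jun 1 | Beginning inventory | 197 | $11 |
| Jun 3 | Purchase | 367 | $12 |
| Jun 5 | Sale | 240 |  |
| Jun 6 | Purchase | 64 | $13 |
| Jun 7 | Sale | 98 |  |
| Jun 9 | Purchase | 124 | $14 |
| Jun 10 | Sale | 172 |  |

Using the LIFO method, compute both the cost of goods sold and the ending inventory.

Jun 5, 240 sold [LIFO — newest first]: 240 @ $12 = $2,880
Jun 7, 98 sold [LIFO — newest first]: 64 @ $13 + 34 @ $12 = $1,240
Jun 10, 172 sold [LIFO — newest first]: 124 @ $14 + 48 @ $12 = $2,312
Total COGS = $2,880 + $1,240 + $2,312 = $6,432
Ending inventory: 197 @ $11 + 45 @ $12 = $2,707

COGS = $6,432; ending inventory = $2,707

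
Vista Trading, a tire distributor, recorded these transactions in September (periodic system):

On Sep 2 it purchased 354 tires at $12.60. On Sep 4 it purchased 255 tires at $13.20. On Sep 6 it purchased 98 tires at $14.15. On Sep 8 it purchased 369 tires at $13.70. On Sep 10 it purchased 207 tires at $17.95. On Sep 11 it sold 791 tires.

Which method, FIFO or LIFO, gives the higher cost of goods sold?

LIFO

FIFO COGS: 354 @ $12.60 + 255 @ $13.20 + 98 @ $14.15 + 84 @ $13.70 = $10,363.90
LIFO COGS: 207 @ $17.95 + 369 @ $13.70 + 98 @ $14.15 + 117 @ $13.20 = $11,702.05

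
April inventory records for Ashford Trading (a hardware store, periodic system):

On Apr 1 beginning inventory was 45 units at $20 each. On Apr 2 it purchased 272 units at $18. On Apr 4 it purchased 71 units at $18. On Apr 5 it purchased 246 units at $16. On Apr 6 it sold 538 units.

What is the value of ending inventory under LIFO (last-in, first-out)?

Ending inventory = $1,818

Apr 6, 538 sold [LIFO — newest first]: 246 @ $16 + 71 @ $18 + 221 @ $18 = $9,192
Ending inventory: 45 @ $20 + 51 @ $18 = $1,818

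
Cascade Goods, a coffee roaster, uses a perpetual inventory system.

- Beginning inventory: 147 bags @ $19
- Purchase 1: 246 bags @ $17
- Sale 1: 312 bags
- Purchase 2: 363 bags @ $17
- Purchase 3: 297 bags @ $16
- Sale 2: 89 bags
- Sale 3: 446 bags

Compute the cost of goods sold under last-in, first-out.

COGS = $14,234

Sale 1 (312) [LIFO — newest first]: 246 @ $17 + 66 @ $19 = $5,436
Sale 2 (89) [LIFO — newest first]: 89 @ $16 = $1,424
Sale 3 (446) [LIFO — newest first]: 208 @ $16 + 238 @ $17 = $7,374
Total COGS = $5,436 + $1,424 + $7,374 = $14,234
Ending inventory: 81 @ $19 + 125 @ $17 = $3,664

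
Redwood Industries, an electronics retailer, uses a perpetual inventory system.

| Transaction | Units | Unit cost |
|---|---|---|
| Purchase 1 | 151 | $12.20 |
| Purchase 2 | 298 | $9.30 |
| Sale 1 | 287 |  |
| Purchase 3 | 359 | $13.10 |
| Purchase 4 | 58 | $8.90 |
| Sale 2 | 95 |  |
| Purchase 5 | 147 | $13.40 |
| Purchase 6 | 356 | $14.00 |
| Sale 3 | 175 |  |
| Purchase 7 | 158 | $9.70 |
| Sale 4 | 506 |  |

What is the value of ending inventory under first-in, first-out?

Ending inventory = $5,816.60

Sale 1 (287) [FIFO — oldest first]: 151 @ $12.20 + 136 @ $9.30 = $3,107.00
Sale 2 (95) [FIFO — oldest first]: 95 @ $9.30 = $883.50
Sale 3 (175) [FIFO — oldest first]: 67 @ $9.30 + 108 @ $13.10 = $2,037.90
Sale 4 (506) [FIFO — oldest first]: 251 @ $13.10 + 58 @ $8.90 + 147 @ $13.40 + 50 @ $14.00 = $6,474.10
Total COGS = $3,107.00 + $883.50 + $2,037.90 + $6,474.10 = $12,502.50
Ending inventory: 306 @ $14.00 + 158 @ $9.70 = $5,816.60
Check: goods available $18,319.10 = COGS $12,502.50 + ending $5,816.60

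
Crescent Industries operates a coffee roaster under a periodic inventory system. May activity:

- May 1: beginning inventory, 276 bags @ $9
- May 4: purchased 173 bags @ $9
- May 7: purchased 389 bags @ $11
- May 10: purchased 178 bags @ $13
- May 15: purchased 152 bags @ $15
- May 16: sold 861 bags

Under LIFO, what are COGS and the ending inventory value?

May 16, 861 sold [LIFO — newest first]: 152 @ $15 + 178 @ $13 + 389 @ $11 + 142 @ $9 = $10,151
Ending inventory: 276 @ $9 + 31 @ $9 = $2,763

COGS = $10,151; ending inventory = $2,763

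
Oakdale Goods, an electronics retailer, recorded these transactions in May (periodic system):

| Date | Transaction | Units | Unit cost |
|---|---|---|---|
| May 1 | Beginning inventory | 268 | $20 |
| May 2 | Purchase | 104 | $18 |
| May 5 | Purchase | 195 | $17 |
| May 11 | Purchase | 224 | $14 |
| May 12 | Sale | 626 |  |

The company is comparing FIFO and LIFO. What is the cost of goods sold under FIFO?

FIFO COGS: 268 @ $20 + 104 @ $18 + 195 @ $17 + 59 @ $14 = $11,373
LIFO COGS: 224 @ $14 + 195 @ $17 + 104 @ $18 + 103 @ $20 = $10,383

COGS = $11,373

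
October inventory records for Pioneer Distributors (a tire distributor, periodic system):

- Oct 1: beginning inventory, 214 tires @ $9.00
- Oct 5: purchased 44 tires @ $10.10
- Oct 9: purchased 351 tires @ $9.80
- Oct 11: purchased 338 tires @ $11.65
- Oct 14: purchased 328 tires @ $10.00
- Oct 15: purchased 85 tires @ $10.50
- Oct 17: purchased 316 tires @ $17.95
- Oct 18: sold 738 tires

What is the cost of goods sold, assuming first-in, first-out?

COGS = $7,313.05

Oct 18, 738 sold [FIFO — oldest first]: 214 @ $9.00 + 44 @ $10.10 + 351 @ $9.80 + 129 @ $11.65 = $7,313.05
Ending inventory: 209 @ $11.65 + 328 @ $10.00 + 85 @ $10.50 + 316 @ $17.95 = $12,279.55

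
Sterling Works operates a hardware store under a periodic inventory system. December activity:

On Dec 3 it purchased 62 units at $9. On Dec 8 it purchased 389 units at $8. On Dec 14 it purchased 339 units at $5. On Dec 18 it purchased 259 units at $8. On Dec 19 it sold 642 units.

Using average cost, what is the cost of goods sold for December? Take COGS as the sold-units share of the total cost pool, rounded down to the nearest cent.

Dec 19, sell 642: 642/1049 × $7,437.00 → $4,551.52
Ending inventory (cost pool remaining) = $2,885.48
Check: goods available $7,437.00 = COGS $4,551.52 + ending $2,885.48

COGS = $4,551.52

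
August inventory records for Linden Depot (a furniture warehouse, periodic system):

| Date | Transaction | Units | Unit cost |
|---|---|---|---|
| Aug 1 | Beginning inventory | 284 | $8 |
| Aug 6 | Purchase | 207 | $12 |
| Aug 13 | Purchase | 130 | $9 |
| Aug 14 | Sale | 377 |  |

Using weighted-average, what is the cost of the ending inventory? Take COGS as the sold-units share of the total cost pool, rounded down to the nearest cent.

Aug 14, sell 377: 377/621 × $5,926.00 → $3,597.58
Ending inventory (cost pool remaining) = $2,328.42

Ending inventory = $2,328.42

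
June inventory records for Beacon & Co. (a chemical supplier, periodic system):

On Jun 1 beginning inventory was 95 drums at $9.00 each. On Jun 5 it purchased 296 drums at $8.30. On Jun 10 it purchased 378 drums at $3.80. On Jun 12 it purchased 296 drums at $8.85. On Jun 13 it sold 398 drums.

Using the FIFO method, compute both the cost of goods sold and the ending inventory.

Jun 13, 398 sold [FIFO — oldest first]: 95 @ $9.00 + 296 @ $8.30 + 7 @ $3.80 = $3,338.40
Ending inventory: 371 @ $3.80 + 296 @ $8.85 = $4,029.40
Check: goods available $7,367.80 = COGS $3,338.40 + ending $4,029.40

COGS = $3,338.40; ending inventory = $4,029.40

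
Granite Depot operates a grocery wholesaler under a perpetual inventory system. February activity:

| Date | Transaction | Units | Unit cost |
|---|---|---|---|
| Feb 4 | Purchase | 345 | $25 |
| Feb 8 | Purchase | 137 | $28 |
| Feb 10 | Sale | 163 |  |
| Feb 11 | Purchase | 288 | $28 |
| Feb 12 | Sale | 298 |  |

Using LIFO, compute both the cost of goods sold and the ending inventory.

Feb 10, 163 sold [LIFO — newest first]: 137 @ $28 + 26 @ $25 = $4,486
Feb 12, 298 sold [LIFO — newest first]: 288 @ $28 + 10 @ $25 = $8,314
Total COGS = $4,486 + $8,314 = $12,800
Ending inventory: 309 @ $25 = $7,725
Check: goods available $20,525 = COGS $12,800 + ending $7,725

COGS = $12,800; ending inventory = $7,725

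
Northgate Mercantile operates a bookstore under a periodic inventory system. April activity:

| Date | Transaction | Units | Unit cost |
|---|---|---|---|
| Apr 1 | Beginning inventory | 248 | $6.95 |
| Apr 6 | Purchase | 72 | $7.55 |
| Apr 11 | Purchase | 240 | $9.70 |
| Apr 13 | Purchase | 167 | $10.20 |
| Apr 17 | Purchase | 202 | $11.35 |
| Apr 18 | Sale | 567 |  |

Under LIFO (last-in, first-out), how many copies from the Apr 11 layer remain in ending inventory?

42

Apr 18, 567 sold [LIFO — newest first]: 202 @ $11.35 + 167 @ $10.20 + 198 @ $9.70 = $5,916.70
Ending inventory: 248 @ $6.95 + 72 @ $7.55 + 42 @ $9.70 = $2,674.60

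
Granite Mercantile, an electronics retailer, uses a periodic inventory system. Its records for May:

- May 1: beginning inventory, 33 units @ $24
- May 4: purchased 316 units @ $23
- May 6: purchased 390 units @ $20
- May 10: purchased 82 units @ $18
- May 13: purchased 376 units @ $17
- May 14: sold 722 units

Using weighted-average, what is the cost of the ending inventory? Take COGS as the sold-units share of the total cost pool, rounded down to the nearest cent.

Ending inventory = $9,415.88

May 14, sell 722: 722/1197 × $23,728.00 → $14,312.12
Ending inventory (cost pool remaining) = $9,415.88
Check: goods available $23,728.00 = COGS $14,312.12 + ending $9,415.88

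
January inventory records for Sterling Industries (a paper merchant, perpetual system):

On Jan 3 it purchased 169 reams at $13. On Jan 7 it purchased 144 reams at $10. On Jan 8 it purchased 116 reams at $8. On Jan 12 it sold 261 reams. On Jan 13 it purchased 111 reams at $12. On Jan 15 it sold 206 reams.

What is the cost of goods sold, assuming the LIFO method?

Jan 12, 261 sold [LIFO — newest first]: 116 @ $8 + 144 @ $10 + 1 @ $13 = $2,381
Jan 15, 206 sold [LIFO — newest first]: 111 @ $12 + 95 @ $13 = $2,567
Total COGS = $2,381 + $2,567 = $4,948
Ending inventory: 73 @ $13 = $949
Check: goods available $5,897 = COGS $4,948 + ending $949

COGS = $4,948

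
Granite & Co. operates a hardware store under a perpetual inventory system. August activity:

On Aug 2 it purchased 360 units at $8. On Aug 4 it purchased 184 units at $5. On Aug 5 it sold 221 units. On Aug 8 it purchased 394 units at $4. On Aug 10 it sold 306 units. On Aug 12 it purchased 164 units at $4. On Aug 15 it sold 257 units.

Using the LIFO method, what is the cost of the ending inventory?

Aug 5, 221 sold [LIFO — newest first]: 184 @ $5 + 37 @ $8 = $1,216
Aug 10, 306 sold [LIFO — newest first]: 306 @ $4 = $1,224
Aug 15, 257 sold [LIFO — newest first]: 164 @ $4 + 88 @ $4 + 5 @ $8 = $1,048
Total COGS = $1,216 + $1,224 + $1,048 = $3,488
Ending inventory: 318 @ $8 = $2,544
Check: goods available $6,032 = COGS $3,488 + ending $2,544

Ending inventory = $2,544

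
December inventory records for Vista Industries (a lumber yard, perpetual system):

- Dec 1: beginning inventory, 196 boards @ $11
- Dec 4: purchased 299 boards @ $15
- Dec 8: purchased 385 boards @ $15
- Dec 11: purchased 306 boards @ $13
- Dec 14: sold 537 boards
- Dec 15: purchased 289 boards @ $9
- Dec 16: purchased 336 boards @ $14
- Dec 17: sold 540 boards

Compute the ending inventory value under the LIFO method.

Ending inventory = $9,716

Dec 14, 537 sold [LIFO — newest first]: 306 @ $13 + 231 @ $15 = $7,443
Dec 17, 540 sold [LIFO — newest first]: 336 @ $14 + 204 @ $9 = $6,540
Total COGS = $7,443 + $6,540 = $13,983
Ending inventory: 196 @ $11 + 299 @ $15 + 154 @ $15 + 85 @ $9 = $9,716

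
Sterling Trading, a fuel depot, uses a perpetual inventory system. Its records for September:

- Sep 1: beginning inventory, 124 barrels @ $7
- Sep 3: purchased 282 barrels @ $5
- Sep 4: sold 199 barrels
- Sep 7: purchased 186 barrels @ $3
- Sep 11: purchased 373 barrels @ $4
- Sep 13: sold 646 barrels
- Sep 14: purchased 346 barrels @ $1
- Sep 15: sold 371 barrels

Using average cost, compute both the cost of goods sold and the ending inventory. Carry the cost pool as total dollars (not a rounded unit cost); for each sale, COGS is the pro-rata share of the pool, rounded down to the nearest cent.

After Sep 1: 124 on hand, pool $868.00 (≈ $7.0000 each)
After Sep 3: 406 on hand, pool $2,278.00 (≈ $5.6108 each)
Sep 4, sell 199: 199/406 × $2,278.00 → $1,116.55
After Sep 7: 393 on hand, pool $1,719.45 (≈ $4.3752 each)
After Sep 11: 766 on hand, pool $3,211.45 (≈ $4.1925 each)
Sep 13, sell 646: 646/766 × $3,211.45 → $2,708.35
After Sep 14: 466 on hand, pool $849.10 (≈ $1.8221 each)
Sep 15, sell 371: 371/466 × $849.10 → $676.00
Total COGS = $1,116.55 + $2,708.35 + $676.00 = $4,500.90
Ending inventory (cost pool remaining) = $173.10
Check: goods available $4,674.00 = COGS $4,500.90 + ending $173.10

COGS = $4,500.90; ending inventory = $173.10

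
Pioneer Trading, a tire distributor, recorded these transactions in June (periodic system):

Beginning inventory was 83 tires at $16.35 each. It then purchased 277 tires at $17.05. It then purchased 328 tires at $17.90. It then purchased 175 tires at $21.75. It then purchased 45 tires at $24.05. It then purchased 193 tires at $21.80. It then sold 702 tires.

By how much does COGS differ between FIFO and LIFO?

FIFO COGS: 83 @ $16.35 + 277 @ $17.05 + 328 @ $17.90 + 14 @ $21.75 = $12,255.60
LIFO COGS: 193 @ $21.80 + 45 @ $24.05 + 175 @ $21.75 + 289 @ $17.90 = $14,269.00
Difference = |$12,255.60 − $14,269.00| = $2,013.40

$2,013.40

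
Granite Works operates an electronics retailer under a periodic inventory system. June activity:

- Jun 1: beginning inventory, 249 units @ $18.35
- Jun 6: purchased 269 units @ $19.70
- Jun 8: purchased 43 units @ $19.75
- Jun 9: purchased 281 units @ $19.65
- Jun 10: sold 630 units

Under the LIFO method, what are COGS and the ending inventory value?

COGS = $12,349.15; ending inventory = $3,890.20

Jun 10, 630 sold [LIFO — newest first]: 281 @ $19.65 + 43 @ $19.75 + 269 @ $19.70 + 37 @ $18.35 = $12,349.15
Ending inventory: 212 @ $18.35 = $3,890.20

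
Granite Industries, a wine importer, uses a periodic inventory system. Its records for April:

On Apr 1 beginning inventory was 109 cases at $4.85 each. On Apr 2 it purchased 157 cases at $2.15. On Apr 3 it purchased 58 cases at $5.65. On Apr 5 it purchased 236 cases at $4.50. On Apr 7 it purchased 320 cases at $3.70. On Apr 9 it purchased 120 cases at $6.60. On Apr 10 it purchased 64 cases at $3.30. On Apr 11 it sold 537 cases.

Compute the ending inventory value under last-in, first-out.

Ending inventory = $2,107.40

Apr 11, 537 sold [LIFO — newest first]: 64 @ $3.30 + 120 @ $6.60 + 320 @ $3.70 + 33 @ $4.50 = $2,335.70
Ending inventory: 109 @ $4.85 + 157 @ $2.15 + 58 @ $5.65 + 203 @ $4.50 = $2,107.40
Check: goods available $4,443.10 = COGS $2,335.70 + ending $2,107.40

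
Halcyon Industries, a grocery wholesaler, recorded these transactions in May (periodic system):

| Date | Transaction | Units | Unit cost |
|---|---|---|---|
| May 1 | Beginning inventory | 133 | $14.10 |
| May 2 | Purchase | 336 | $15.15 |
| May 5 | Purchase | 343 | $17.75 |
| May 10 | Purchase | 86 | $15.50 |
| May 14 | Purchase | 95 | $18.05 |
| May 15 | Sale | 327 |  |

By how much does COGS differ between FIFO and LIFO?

$824.85

FIFO COGS: 133 @ $14.10 + 194 @ $15.15 = $4,814.40
LIFO COGS: 95 @ $18.05 + 86 @ $15.50 + 146 @ $17.75 = $5,639.25
Difference = |$4,814.40 − $5,639.25| = $824.85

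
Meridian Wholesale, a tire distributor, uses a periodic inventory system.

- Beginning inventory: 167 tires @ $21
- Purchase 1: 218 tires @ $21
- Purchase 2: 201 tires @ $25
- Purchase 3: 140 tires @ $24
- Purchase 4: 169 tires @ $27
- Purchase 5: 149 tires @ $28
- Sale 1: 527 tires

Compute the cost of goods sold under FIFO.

COGS = $11,635

Sale 1 (527) [FIFO — oldest first]: 167 @ $21 + 218 @ $21 + 142 @ $25 = $11,635
Ending inventory: 59 @ $25 + 140 @ $24 + 169 @ $27 + 149 @ $28 = $13,570
Check: goods available $25,205 = COGS $11,635 + ending $13,570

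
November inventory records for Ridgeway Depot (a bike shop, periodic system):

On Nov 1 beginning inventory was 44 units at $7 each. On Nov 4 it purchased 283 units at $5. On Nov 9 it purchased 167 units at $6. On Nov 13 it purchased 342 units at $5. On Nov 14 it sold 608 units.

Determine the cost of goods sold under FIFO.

Nov 14, 608 sold [FIFO — oldest first]: 44 @ $7 + 283 @ $5 + 167 @ $6 + 114 @ $5 = $3,295
Ending inventory: 228 @ $5 = $1,140

COGS = $3,295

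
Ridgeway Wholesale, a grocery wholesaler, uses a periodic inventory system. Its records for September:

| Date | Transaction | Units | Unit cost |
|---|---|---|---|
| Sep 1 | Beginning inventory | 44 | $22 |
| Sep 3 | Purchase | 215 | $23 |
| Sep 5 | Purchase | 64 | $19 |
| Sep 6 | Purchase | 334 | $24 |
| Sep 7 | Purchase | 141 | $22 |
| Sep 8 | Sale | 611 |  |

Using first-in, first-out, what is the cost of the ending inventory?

Ending inventory = $4,206

Sep 8, 611 sold [FIFO — oldest first]: 44 @ $22 + 215 @ $23 + 64 @ $19 + 288 @ $24 = $14,041
Ending inventory: 46 @ $24 + 141 @ $22 = $4,206
Check: goods available $18,247 = COGS $14,041 + ending $4,206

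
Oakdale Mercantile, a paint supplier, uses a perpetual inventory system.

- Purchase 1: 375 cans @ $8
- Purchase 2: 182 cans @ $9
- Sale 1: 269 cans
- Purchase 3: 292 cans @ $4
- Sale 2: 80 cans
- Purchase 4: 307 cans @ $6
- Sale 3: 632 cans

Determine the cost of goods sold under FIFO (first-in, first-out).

Sale 1 (269) [FIFO — oldest first]: 269 @ $8 = $2,152
Sale 2 (80) [FIFO — oldest first]: 80 @ $8 = $640
Sale 3 (632) [FIFO — oldest first]: 26 @ $8 + 182 @ $9 + 292 @ $4 + 132 @ $6 = $3,806
Total COGS = $2,152 + $640 + $3,806 = $6,598
Ending inventory: 175 @ $6 = $1,050

COGS = $6,598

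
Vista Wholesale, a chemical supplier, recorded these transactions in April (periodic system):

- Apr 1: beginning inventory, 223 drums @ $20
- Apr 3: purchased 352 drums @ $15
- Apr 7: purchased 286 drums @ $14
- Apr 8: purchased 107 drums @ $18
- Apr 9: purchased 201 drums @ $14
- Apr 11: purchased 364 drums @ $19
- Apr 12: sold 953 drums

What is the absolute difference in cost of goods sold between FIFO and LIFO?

FIFO COGS: 223 @ $20 + 352 @ $15 + 286 @ $14 + 92 @ $18 = $15,400
LIFO COGS: 364 @ $19 + 201 @ $14 + 107 @ $18 + 281 @ $14 = $15,590
Difference = |$15,400 − $15,590| = $190

$190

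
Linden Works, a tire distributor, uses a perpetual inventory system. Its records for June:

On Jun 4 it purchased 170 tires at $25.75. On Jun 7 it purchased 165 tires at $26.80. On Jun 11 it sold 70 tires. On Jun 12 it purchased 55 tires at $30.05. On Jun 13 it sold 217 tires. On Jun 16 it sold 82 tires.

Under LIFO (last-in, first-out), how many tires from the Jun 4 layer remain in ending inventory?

Jun 11, 70 sold [LIFO — newest first]: 70 @ $26.80 = $1,876.00
Jun 13, 217 sold [LIFO — newest first]: 55 @ $30.05 + 95 @ $26.80 + 67 @ $25.75 = $5,924.00
Jun 16, 82 sold [LIFO — newest first]: 82 @ $25.75 = $2,111.50
Total COGS = $1,876.00 + $5,924.00 + $2,111.50 = $9,911.50
Ending inventory: 21 @ $25.75 = $540.75

21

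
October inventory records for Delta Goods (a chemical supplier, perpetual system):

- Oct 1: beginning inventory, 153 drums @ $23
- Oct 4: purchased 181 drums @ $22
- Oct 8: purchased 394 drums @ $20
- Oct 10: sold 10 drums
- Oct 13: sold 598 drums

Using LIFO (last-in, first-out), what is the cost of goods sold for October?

COGS = $12,621

Oct 10, 10 sold [LIFO — newest first]: 10 @ $20 = $200
Oct 13, 598 sold [LIFO — newest first]: 384 @ $20 + 181 @ $22 + 33 @ $23 = $12,421
Total COGS = $200 + $12,421 = $12,621
Ending inventory: 120 @ $23 = $2,760
Check: goods available $15,381 = COGS $12,621 + ending $2,760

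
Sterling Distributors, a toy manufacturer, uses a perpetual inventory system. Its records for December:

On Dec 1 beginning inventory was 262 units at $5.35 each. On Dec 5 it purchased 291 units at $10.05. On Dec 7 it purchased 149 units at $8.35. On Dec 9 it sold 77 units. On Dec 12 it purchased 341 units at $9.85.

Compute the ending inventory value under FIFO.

Ending inventory = $8,517.30

Dec 9, 77 sold [FIFO — oldest first]: 77 @ $5.35 = $411.95
Ending inventory: 185 @ $5.35 + 291 @ $10.05 + 149 @ $8.35 + 341 @ $9.85 = $8,517.30
Check: goods available $8,929.25 = COGS $411.95 + ending $8,517.30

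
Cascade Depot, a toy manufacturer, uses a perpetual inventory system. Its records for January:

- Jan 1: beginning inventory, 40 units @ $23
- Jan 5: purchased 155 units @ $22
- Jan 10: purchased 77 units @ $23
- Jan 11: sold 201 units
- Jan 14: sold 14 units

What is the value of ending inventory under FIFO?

Jan 11, 201 sold [FIFO — oldest first]: 40 @ $23 + 155 @ $22 + 6 @ $23 = $4,468
Jan 14, 14 sold [FIFO — oldest first]: 14 @ $23 = $322
Total COGS = $4,468 + $322 = $4,790
Ending inventory: 57 @ $23 = $1,311

Ending inventory = $1,311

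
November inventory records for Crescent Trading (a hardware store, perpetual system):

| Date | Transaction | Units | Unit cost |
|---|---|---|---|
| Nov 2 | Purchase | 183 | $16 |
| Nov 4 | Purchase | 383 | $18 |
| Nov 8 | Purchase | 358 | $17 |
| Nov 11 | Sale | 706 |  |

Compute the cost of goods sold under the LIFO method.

COGS = $12,350

Nov 11, 706 sold [LIFO — newest first]: 358 @ $17 + 348 @ $18 = $12,350
Ending inventory: 183 @ $16 + 35 @ $18 = $3,558
Check: goods available $15,908 = COGS $12,350 + ending $3,558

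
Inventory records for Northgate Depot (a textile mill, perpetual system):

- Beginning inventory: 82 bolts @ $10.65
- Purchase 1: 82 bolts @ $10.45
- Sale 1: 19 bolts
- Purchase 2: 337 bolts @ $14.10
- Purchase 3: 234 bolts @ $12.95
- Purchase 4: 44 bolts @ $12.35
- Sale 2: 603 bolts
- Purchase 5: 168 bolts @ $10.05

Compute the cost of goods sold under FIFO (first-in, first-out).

COGS = $8,048.85

Sale 1 (19) [FIFO — oldest first]: 19 @ $10.65 = $202.35
Sale 2 (603) [FIFO — oldest first]: 63 @ $10.65 + 82 @ $10.45 + 337 @ $14.10 + 121 @ $12.95 = $7,846.50
Total COGS = $202.35 + $7,846.50 = $8,048.85
Ending inventory: 113 @ $12.95 + 44 @ $12.35 + 168 @ $10.05 = $3,695.15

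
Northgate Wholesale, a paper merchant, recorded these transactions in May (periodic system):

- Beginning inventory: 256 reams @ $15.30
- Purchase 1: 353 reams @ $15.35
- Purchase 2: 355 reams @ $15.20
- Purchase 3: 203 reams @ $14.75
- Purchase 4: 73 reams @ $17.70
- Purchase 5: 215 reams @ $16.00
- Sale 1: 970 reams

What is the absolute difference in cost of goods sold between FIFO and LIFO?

FIFO COGS: 256 @ $15.30 + 353 @ $15.35 + 355 @ $15.20 + 6 @ $14.75 = $14,819.85
LIFO COGS: 215 @ $16.00 + 73 @ $17.70 + 203 @ $14.75 + 355 @ $15.20 + 124 @ $15.35 = $15,025.75
Difference = |$14,819.85 − $15,025.75| = $205.90

$205.90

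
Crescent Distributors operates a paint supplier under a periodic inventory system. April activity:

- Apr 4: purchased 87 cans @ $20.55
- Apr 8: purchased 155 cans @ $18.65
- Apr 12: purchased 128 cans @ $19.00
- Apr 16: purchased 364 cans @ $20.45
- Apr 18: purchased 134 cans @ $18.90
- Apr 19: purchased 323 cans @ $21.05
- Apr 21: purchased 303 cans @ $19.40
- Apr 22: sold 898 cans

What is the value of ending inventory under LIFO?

Ending inventory = $11,732.30

Apr 22, 898 sold [LIFO — newest first]: 303 @ $19.40 + 323 @ $21.05 + 134 @ $18.90 + 138 @ $20.45 = $18,032.05
Ending inventory: 87 @ $20.55 + 155 @ $18.65 + 128 @ $19.00 + 226 @ $20.45 = $11,732.30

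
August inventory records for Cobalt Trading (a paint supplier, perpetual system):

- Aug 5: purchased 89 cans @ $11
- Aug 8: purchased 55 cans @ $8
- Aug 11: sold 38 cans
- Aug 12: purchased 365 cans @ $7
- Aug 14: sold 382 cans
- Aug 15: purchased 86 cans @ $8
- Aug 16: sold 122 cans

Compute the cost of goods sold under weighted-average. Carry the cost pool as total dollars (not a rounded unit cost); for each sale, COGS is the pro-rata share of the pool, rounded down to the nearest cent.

COGS = $4,247.63

After Aug 5: 89 on hand, pool $979.00 (≈ $11.0000 each)
After Aug 8: 144 on hand, pool $1,419.00 (≈ $9.8542 each)
Aug 11, sell 38: 38/144 × $1,419.00 → $374.45
After Aug 12: 471 on hand, pool $3,599.55 (≈ $7.6424 each)
Aug 14, sell 382: 382/471 × $3,599.55 → $2,919.38
After Aug 15: 175 on hand, pool $1,368.17 (≈ $7.8181 each)
Aug 16, sell 122: 122/175 × $1,368.17 → $953.80
Total COGS = $374.45 + $2,919.38 + $953.80 = $4,247.63
Ending inventory (cost pool remaining) = $414.37
Check: goods available $4,662.00 = COGS $4,247.63 + ending $414.37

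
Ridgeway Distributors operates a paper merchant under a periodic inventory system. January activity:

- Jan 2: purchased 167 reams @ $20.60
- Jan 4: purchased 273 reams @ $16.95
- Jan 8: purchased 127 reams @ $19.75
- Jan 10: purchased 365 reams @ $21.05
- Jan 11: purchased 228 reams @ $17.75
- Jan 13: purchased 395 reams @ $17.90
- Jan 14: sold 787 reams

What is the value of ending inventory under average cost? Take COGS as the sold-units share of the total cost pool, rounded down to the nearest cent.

Ending inventory = $14,508.81

Jan 14, sell 787: 787/1555 × $29,376.55 → $14,867.74
Ending inventory (cost pool remaining) = $14,508.81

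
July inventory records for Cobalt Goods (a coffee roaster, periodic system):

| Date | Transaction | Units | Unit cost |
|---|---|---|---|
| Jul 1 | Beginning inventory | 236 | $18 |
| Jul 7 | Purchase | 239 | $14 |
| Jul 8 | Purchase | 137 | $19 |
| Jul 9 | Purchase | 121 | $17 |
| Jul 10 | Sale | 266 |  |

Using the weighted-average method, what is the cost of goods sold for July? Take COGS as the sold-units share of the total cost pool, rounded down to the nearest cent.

Jul 10, sell 266: 266/733 × $12,254.00 → $4,446.88
Ending inventory (cost pool remaining) = $7,807.12

COGS = $4,446.88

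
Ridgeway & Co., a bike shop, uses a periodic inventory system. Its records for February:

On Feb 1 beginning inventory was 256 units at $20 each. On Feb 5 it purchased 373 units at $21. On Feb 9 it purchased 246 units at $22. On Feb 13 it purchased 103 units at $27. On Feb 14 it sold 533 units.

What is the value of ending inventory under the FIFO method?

Feb 14, 533 sold [FIFO — oldest first]: 256 @ $20 + 277 @ $21 = $10,937
Ending inventory: 96 @ $21 + 246 @ $22 + 103 @ $27 = $10,209

Ending inventory = $10,209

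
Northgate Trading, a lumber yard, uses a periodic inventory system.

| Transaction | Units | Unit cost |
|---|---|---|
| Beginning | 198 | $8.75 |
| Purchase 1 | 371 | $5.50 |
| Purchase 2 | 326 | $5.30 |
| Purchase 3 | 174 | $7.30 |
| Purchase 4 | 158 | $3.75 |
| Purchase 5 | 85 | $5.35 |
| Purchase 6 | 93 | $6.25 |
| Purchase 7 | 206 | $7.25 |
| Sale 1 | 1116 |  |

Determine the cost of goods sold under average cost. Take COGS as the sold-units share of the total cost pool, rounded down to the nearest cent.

COGS = $6,853.25

Sale 1, sell 1116: 1116/1611 × $9,893.00 → $6,853.25
Ending inventory (cost pool remaining) = $3,039.75
Check: goods available $9,893.00 = COGS $6,853.25 + ending $3,039.75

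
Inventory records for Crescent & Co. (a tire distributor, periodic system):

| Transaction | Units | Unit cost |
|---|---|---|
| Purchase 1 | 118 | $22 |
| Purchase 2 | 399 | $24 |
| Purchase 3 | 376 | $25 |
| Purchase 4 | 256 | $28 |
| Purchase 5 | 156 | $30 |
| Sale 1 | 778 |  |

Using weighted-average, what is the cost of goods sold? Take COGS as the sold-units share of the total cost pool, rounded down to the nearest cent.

COGS = $19,923.95

Sale 1, sell 778: 778/1305 × $33,420.00 → $19,923.95
Ending inventory (cost pool remaining) = $13,496.05
Check: goods available $33,420.00 = COGS $19,923.95 + ending $13,496.05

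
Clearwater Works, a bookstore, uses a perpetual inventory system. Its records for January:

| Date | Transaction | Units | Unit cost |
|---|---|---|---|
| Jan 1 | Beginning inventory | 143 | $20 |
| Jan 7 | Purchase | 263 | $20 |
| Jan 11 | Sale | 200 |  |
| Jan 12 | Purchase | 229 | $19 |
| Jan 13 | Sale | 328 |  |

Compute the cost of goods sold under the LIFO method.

COGS = $10,331

Jan 11, 200 sold [LIFO — newest first]: 200 @ $20 = $4,000
Jan 13, 328 sold [LIFO — newest first]: 229 @ $19 + 63 @ $20 + 36 @ $20 = $6,331
Total COGS = $4,000 + $6,331 = $10,331
Ending inventory: 107 @ $20 = $2,140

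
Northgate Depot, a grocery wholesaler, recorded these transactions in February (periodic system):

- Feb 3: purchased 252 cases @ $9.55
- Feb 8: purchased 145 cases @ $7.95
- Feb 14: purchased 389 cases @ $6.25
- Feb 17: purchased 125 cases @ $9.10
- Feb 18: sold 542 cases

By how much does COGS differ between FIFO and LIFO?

$674.25

FIFO COGS: 252 @ $9.55 + 145 @ $7.95 + 145 @ $6.25 = $4,465.60
LIFO COGS: 125 @ $9.10 + 389 @ $6.25 + 28 @ $7.95 = $3,791.35
Difference = |$4,465.60 − $3,791.35| = $674.25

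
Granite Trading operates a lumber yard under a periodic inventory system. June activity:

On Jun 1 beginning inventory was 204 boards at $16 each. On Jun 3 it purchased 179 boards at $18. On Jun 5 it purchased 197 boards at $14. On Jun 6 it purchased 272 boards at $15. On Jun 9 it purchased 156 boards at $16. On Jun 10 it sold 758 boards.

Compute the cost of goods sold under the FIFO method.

Jun 10, 758 sold [FIFO — oldest first]: 204 @ $16 + 179 @ $18 + 197 @ $14 + 178 @ $15 = $11,914
Ending inventory: 94 @ $15 + 156 @ $16 = $3,906

COGS = $11,914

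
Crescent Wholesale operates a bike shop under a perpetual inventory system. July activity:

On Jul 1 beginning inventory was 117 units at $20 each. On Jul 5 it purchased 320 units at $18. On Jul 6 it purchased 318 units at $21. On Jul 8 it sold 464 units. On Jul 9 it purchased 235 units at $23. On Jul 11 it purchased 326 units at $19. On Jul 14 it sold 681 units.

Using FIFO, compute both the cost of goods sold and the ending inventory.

Jul 8, 464 sold [FIFO — oldest first]: 117 @ $20 + 320 @ $18 + 27 @ $21 = $8,667
Jul 14, 681 sold [FIFO — oldest first]: 291 @ $21 + 235 @ $23 + 155 @ $19 = $14,461
Total COGS = $8,667 + $14,461 = $23,128
Ending inventory: 171 @ $19 = $3,249

COGS = $23,128; ending inventory = $3,249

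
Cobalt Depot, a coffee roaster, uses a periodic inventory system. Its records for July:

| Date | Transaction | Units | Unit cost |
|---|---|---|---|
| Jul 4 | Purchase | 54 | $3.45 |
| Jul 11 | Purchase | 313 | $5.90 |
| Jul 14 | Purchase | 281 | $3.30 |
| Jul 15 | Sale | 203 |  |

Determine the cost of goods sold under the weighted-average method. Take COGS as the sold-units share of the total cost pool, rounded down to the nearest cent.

Jul 15, sell 203: 203/648 × $2,960.30 → $927.37
Ending inventory (cost pool remaining) = $2,032.93

COGS = $927.37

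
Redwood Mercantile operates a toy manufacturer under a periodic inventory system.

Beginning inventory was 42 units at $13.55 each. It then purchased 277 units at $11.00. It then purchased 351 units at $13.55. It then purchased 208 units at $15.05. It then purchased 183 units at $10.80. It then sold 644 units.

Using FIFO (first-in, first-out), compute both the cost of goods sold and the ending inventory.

COGS = $8,019.85; ending inventory = $5,459.10

Sale 1 (644) [FIFO — oldest first]: 42 @ $13.55 + 277 @ $11.00 + 325 @ $13.55 = $8,019.85
Ending inventory: 26 @ $13.55 + 208 @ $15.05 + 183 @ $10.80 = $5,459.10
Check: goods available $13,478.95 = COGS $8,019.85 + ending $5,459.10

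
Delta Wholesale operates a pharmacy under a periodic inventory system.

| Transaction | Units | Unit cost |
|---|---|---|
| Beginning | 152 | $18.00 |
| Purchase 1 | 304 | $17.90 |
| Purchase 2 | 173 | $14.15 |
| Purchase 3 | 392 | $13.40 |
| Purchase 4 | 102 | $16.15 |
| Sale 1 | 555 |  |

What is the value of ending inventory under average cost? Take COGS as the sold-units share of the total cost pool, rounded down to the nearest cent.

Sale 1, sell 555: 555/1123 × $17,525.65 → $8,661.38
Ending inventory (cost pool remaining) = $8,864.27
Check: goods available $17,525.65 = COGS $8,661.38 + ending $8,864.27

Ending inventory = $8,864.27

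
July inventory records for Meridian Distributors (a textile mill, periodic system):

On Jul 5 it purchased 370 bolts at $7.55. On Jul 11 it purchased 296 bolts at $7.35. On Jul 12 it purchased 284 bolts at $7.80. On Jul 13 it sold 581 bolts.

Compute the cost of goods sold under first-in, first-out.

COGS = $4,344.35

Jul 13, 581 sold [FIFO — oldest first]: 370 @ $7.55 + 211 @ $7.35 = $4,344.35
Ending inventory: 85 @ $7.35 + 284 @ $7.80 = $2,839.95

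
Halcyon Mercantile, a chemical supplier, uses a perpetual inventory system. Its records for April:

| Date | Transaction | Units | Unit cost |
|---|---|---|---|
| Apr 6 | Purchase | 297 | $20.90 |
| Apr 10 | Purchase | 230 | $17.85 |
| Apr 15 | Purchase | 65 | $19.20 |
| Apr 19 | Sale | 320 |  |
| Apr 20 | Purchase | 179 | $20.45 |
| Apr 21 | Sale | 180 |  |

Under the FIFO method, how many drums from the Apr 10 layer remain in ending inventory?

27

Apr 19, 320 sold [FIFO — oldest first]: 297 @ $20.90 + 23 @ $17.85 = $6,617.85
Apr 21, 180 sold [FIFO — oldest first]: 180 @ $17.85 = $3,213.00
Total COGS = $6,617.85 + $3,213.00 = $9,830.85
Ending inventory: 27 @ $17.85 + 65 @ $19.20 + 179 @ $20.45 = $5,390.50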